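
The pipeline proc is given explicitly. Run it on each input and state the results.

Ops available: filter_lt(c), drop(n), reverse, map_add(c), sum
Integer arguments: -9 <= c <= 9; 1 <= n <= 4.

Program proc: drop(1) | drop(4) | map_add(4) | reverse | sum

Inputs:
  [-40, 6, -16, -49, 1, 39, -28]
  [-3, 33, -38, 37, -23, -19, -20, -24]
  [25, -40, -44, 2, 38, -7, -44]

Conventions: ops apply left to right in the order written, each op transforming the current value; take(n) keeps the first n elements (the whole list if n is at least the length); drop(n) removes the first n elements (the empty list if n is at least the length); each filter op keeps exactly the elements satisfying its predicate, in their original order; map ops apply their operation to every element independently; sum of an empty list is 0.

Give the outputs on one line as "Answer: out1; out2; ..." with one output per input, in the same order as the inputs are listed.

19; -51; -43

Execution, op by op:
  [-40, 6, -16, -49, 1, 39, -28] -> [6, -16, -49, 1, 39, -28] -> [39, -28] -> [43, -24] -> [-24, 43] -> 19
  [-3, 33, -38, 37, -23, -19, -20, -24] -> [33, -38, 37, -23, -19, -20, -24] -> [-19, -20, -24] -> [-15, -16, -20] -> [-20, -16, -15] -> -51
  [25, -40, -44, 2, 38, -7, -44] -> [-40, -44, 2, 38, -7, -44] -> [-7, -44] -> [-3, -40] -> [-40, -3] -> -43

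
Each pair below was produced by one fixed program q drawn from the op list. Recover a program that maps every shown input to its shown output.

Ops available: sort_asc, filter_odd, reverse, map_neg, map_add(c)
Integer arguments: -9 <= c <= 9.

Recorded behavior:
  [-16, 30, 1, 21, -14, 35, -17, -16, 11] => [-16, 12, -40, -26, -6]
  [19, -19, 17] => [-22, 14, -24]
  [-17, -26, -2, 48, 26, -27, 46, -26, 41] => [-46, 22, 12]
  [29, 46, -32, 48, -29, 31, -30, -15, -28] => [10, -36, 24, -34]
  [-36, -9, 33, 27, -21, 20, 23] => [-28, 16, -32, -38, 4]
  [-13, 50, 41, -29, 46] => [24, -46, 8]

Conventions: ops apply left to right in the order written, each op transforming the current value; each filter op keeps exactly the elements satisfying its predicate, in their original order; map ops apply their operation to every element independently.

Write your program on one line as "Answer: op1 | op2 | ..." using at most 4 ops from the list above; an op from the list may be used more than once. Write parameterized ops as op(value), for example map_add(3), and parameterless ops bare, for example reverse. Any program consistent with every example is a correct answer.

filter_odd | reverse | map_add(5) | map_neg

Check, running the answer program on each example:
  [-16, 30, 1, 21, -14, 35, -17, -16, 11] -> [1, 21, 35, -17, 11] -> [11, -17, 35, 21, 1] -> [16, -12, 40, 26, 6] -> [-16, 12, -40, -26, -6]
  [19, -19, 17] -> [19, -19, 17] -> [17, -19, 19] -> [22, -14, 24] -> [-22, 14, -24]
  [-17, -26, -2, 48, 26, -27, 46, -26, 41] -> [-17, -27, 41] -> [41, -27, -17] -> [46, -22, -12] -> [-46, 22, 12]
  [29, 46, -32, 48, -29, 31, -30, -15, -28] -> [29, -29, 31, -15] -> [-15, 31, -29, 29] -> [-10, 36, -24, 34] -> [10, -36, 24, -34]
  [-36, -9, 33, 27, -21, 20, 23] -> [-9, 33, 27, -21, 23] -> [23, -21, 27, 33, -9] -> [28, -16, 32, 38, -4] -> [-28, 16, -32, -38, 4]
  [-13, 50, 41, -29, 46] -> [-13, 41, -29] -> [-29, 41, -13] -> [-24, 46, -8] -> [24, -46, 8]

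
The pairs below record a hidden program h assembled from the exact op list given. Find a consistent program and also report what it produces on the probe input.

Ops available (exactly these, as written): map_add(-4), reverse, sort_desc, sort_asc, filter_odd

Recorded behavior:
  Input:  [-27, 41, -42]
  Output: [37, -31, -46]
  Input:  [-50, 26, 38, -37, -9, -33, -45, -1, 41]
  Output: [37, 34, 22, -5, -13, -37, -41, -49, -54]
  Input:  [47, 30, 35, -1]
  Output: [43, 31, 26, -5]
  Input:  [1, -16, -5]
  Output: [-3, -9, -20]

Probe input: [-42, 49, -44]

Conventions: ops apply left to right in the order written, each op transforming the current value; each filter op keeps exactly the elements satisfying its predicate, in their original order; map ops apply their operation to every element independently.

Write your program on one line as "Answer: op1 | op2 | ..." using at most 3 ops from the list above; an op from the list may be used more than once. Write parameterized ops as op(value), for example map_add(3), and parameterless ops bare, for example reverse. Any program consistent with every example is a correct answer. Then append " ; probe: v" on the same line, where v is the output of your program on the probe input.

reverse | sort_desc | map_add(-4) ; probe: [45, -46, -48]

Check, running the answer program on each example:
  [-27, 41, -42] -> [-42, 41, -27] -> [41, -27, -42] -> [37, -31, -46]
  [-50, 26, 38, -37, -9, -33, -45, -1, 41] -> [41, -1, -45, -33, -9, -37, 38, 26, -50] -> [41, 38, 26, -1, -9, -33, -37, -45, -50] -> [37, 34, 22, -5, -13, -37, -41, -49, -54]
  [47, 30, 35, -1] -> [-1, 35, 30, 47] -> [47, 35, 30, -1] -> [43, 31, 26, -5]
  [1, -16, -5] -> [-5, -16, 1] -> [1, -5, -16] -> [-3, -9, -20]
  probe: [-42, 49, -44] -> [-44, 49, -42] -> [49, -42, -44] -> [45, -46, -48]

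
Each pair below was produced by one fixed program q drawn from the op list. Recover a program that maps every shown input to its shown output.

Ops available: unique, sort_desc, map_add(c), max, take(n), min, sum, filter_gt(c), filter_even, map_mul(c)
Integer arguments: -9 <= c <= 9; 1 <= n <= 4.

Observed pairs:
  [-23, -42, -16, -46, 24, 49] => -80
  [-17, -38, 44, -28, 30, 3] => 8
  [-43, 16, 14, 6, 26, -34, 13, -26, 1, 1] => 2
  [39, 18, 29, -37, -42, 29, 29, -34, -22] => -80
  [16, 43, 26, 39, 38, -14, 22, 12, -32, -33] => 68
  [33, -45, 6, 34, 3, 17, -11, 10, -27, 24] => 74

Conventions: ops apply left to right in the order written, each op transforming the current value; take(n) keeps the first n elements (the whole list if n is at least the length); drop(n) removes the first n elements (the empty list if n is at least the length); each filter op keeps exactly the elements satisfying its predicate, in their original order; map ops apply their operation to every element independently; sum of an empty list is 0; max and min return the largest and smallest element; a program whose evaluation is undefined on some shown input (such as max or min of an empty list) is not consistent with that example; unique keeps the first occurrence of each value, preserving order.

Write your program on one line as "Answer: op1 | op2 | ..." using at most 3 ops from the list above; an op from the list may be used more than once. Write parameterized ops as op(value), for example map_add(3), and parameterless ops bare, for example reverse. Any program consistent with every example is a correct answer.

filter_even | sum

Check, running the answer program on each example:
  [-23, -42, -16, -46, 24, 49] -> [-42, -16, -46, 24] -> -80
  [-17, -38, 44, -28, 30, 3] -> [-38, 44, -28, 30] -> 8
  [-43, 16, 14, 6, 26, -34, 13, -26, 1, 1] -> [16, 14, 6, 26, -34, -26] -> 2
  [39, 18, 29, -37, -42, 29, 29, -34, -22] -> [18, -42, -34, -22] -> -80
  [16, 43, 26, 39, 38, -14, 22, 12, -32, -33] -> [16, 26, 38, -14, 22, 12, -32] -> 68
  [33, -45, 6, 34, 3, 17, -11, 10, -27, 24] -> [6, 34, 10, 24] -> 74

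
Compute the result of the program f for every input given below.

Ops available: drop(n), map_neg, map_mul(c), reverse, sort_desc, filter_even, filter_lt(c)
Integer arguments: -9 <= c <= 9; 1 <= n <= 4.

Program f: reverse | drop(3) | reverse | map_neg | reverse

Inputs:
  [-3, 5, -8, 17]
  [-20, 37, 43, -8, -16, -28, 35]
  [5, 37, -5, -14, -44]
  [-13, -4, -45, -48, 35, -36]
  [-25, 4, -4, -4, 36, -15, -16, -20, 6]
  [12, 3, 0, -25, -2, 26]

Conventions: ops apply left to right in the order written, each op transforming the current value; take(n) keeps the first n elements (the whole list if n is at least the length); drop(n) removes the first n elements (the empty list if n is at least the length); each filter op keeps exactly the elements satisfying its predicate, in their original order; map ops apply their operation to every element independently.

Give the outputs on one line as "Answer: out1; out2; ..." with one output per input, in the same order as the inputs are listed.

[3]; [8, -43, -37, 20]; [-37, -5]; [45, 4, 13]; [15, -36, 4, 4, -4, 25]; [0, -3, -12]

Execution, op by op:
  [-3, 5, -8, 17] -> [17, -8, 5, -3] -> [-3] -> [-3] -> [3] -> [3]
  [-20, 37, 43, -8, -16, -28, 35] -> [35, -28, -16, -8, 43, 37, -20] -> [-8, 43, 37, -20] -> [-20, 37, 43, -8] -> [20, -37, -43, 8] -> [8, -43, -37, 20]
  [5, 37, -5, -14, -44] -> [-44, -14, -5, 37, 5] -> [37, 5] -> [5, 37] -> [-5, -37] -> [-37, -5]
  [-13, -4, -45, -48, 35, -36] -> [-36, 35, -48, -45, -4, -13] -> [-45, -4, -13] -> [-13, -4, -45] -> [13, 4, 45] -> [45, 4, 13]
  [-25, 4, -4, -4, 36, -15, -16, -20, 6] -> [6, -20, -16, -15, 36, -4, -4, 4, -25] -> [-15, 36, -4, -4, 4, -25] -> [-25, 4, -4, -4, 36, -15] -> [25, -4, 4, 4, -36, 15] -> [15, -36, 4, 4, -4, 25]
  [12, 3, 0, -25, -2, 26] -> [26, -2, -25, 0, 3, 12] -> [0, 3, 12] -> [12, 3, 0] -> [-12, -3, 0] -> [0, -3, -12]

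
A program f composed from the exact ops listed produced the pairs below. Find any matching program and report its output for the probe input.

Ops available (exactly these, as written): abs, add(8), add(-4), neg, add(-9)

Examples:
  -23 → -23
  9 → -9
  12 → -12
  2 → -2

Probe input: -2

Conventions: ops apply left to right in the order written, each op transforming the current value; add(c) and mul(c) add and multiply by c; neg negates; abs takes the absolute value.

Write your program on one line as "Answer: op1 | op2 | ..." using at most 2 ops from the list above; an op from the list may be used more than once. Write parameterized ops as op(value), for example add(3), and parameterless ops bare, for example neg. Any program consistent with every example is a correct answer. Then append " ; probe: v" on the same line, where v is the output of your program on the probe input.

abs | neg ; probe: -2

Check, running the answer program on each example:
  -23 -> 23 -> -23
  9 -> 9 -> -9
  12 -> 12 -> -12
  2 -> 2 -> -2
  probe: -2 -> 2 -> -2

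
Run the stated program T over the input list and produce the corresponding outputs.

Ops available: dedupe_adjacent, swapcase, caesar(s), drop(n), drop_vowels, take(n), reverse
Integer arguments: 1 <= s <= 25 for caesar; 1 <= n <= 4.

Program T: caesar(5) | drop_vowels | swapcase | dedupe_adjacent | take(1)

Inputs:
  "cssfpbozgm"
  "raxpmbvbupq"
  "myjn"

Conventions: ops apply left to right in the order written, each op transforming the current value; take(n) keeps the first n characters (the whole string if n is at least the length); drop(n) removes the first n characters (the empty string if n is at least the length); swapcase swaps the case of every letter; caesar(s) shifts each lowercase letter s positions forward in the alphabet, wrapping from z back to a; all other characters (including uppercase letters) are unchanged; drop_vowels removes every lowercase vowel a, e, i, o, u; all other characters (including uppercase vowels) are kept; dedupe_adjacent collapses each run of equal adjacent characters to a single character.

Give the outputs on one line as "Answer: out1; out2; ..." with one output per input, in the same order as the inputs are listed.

"H"; "W"; "R"

Execution, op by op:
  "cssfpbozgm" -> "hxxkugtelr" -> "hxxkgtlr" -> "HXXKGTLR" -> "HXKGTLR" -> "H"
  "raxpmbvbupq" -> "wfcurgagzuv" -> "wfcrggzv" -> "WFCRGGZV" -> "WFCRGZV" -> "W"
  "myjn" -> "rdos" -> "rds" -> "RDS" -> "RDS" -> "R"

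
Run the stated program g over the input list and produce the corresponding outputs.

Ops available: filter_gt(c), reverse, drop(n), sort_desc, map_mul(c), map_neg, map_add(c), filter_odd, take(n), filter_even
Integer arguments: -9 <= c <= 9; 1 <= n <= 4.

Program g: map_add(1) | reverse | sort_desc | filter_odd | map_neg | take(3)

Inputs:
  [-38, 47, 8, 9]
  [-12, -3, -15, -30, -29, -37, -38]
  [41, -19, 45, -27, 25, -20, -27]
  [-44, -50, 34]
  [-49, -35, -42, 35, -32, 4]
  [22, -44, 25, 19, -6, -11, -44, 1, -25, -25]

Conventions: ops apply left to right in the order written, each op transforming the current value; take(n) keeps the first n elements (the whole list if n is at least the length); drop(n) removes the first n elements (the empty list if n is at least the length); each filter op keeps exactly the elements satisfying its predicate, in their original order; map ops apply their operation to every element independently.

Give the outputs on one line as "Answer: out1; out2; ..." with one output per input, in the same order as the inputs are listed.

[-9, 37]; [11, 29, 37]; [19]; [-35, 43, 49]; [-5, 31, 41]; [-23, 5, 43]

Execution, op by op:
  [-38, 47, 8, 9] -> [-37, 48, 9, 10] -> [10, 9, 48, -37] -> [48, 10, 9, -37] -> [9, -37] -> [-9, 37] -> [-9, 37]
  [-12, -3, -15, -30, -29, -37, -38] -> [-11, -2, -14, -29, -28, -36, -37] -> [-37, -36, -28, -29, -14, -2, -11] -> [-2, -11, -14, -28, -29, -36, -37] -> [-11, -29, -37] -> [11, 29, 37] -> [11, 29, 37]
  [41, -19, 45, -27, 25, -20, -27] -> [42, -18, 46, -26, 26, -19, -26] -> [-26, -19, 26, -26, 46, -18, 42] -> [46, 42, 26, -18, -19, -26, -26] -> [-19] -> [19] -> [19]
  [-44, -50, 34] -> [-43, -49, 35] -> [35, -49, -43] -> [35, -43, -49] -> [35, -43, -49] -> [-35, 43, 49] -> [-35, 43, 49]
  [-49, -35, -42, 35, -32, 4] -> [-48, -34, -41, 36, -31, 5] -> [5, -31, 36, -41, -34, -48] -> [36, 5, -31, -34, -41, -48] -> [5, -31, -41] -> [-5, 31, 41] -> [-5, 31, 41]
  [22, -44, 25, 19, -6, -11, -44, 1, -25, -25] -> [23, -43, 26, 20, -5, -10, -43, 2, -24, -24] -> [-24, -24, 2, -43, -10, -5, 20, 26, -43, 23] -> [26, 23, 20, 2, -5, -10, -24, -24, -43, -43] -> [23, -5, -43, -43] -> [-23, 5, 43, 43] -> [-23, 5, 43]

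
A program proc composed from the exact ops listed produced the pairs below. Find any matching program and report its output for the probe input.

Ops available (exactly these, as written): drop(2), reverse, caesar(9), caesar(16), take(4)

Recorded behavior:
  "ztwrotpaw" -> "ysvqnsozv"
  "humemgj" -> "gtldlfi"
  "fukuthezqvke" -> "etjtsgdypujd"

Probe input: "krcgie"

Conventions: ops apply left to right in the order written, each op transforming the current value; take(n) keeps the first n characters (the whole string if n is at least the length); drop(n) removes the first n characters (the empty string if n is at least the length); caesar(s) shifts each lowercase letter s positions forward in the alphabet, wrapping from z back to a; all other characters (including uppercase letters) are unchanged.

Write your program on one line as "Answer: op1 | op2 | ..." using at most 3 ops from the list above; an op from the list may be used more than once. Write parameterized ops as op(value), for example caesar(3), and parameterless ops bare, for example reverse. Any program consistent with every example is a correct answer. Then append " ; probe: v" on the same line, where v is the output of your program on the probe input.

caesar(9) | caesar(16) ; probe: "jqbfhd"

Check, running the answer program on each example:
  "ztwrotpaw" -> "icfaxcyjf" -> "ysvqnsozv"
  "humemgj" -> "qdvnvps" -> "gtldlfi"
  "fukuthezqvke" -> "odtdcqnizetn" -> "etjtsgdypujd"
  probe: "krcgie" -> "talprn" -> "jqbfhd"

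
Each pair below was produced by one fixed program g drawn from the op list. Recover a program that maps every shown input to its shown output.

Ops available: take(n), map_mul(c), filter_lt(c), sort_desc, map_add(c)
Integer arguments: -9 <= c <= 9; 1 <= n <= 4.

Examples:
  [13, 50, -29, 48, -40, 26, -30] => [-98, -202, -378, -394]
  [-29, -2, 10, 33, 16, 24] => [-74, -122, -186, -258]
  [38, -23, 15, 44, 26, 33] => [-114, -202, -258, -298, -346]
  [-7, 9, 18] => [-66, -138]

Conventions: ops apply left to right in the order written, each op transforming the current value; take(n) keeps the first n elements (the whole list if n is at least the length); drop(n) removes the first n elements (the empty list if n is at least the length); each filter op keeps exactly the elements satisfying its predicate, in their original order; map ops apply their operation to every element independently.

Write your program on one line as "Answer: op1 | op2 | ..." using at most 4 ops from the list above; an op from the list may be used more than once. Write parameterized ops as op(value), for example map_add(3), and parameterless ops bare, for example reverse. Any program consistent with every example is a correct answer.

map_mul(-8) | sort_desc | filter_lt(7) | map_add(6)

Check, running the answer program on each example:
  [13, 50, -29, 48, -40, 26, -30] -> [-104, -400, 232, -384, 320, -208, 240] -> [320, 240, 232, -104, -208, -384, -400] -> [-104, -208, -384, -400] -> [-98, -202, -378, -394]
  [-29, -2, 10, 33, 16, 24] -> [232, 16, -80, -264, -128, -192] -> [232, 16, -80, -128, -192, -264] -> [-80, -128, -192, -264] -> [-74, -122, -186, -258]
  [38, -23, 15, 44, 26, 33] -> [-304, 184, -120, -352, -208, -264] -> [184, -120, -208, -264, -304, -352] -> [-120, -208, -264, -304, -352] -> [-114, -202, -258, -298, -346]
  [-7, 9, 18] -> [56, -72, -144] -> [56, -72, -144] -> [-72, -144] -> [-66, -138]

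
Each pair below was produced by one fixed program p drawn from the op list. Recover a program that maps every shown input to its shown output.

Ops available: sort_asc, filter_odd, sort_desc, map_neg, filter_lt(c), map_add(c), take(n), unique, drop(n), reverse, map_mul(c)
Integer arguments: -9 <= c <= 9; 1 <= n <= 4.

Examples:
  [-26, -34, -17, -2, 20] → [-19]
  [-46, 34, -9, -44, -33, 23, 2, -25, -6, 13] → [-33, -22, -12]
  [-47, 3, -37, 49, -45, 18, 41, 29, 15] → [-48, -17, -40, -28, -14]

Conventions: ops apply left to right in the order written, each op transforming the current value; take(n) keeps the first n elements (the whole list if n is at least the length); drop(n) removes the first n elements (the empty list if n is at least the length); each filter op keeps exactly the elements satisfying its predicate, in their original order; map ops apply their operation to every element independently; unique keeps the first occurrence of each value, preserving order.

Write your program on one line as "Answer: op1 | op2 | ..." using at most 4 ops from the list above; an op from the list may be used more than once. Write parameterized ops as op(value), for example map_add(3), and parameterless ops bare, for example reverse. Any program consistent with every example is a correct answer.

map_neg | filter_lt(4) | map_add(1) | filter_lt(-4)

Check, running the answer program on each example:
  [-26, -34, -17, -2, 20] -> [26, 34, 17, 2, -20] -> [2, -20] -> [3, -19] -> [-19]
  [-46, 34, -9, -44, -33, 23, 2, -25, -6, 13] -> [46, -34, 9, 44, 33, -23, -2, 25, 6, -13] -> [-34, -23, -2, -13] -> [-33, -22, -1, -12] -> [-33, -22, -12]
  [-47, 3, -37, 49, -45, 18, 41, 29, 15] -> [47, -3, 37, -49, 45, -18, -41, -29, -15] -> [-3, -49, -18, -41, -29, -15] -> [-2, -48, -17, -40, -28, -14] -> [-48, -17, -40, -28, -14]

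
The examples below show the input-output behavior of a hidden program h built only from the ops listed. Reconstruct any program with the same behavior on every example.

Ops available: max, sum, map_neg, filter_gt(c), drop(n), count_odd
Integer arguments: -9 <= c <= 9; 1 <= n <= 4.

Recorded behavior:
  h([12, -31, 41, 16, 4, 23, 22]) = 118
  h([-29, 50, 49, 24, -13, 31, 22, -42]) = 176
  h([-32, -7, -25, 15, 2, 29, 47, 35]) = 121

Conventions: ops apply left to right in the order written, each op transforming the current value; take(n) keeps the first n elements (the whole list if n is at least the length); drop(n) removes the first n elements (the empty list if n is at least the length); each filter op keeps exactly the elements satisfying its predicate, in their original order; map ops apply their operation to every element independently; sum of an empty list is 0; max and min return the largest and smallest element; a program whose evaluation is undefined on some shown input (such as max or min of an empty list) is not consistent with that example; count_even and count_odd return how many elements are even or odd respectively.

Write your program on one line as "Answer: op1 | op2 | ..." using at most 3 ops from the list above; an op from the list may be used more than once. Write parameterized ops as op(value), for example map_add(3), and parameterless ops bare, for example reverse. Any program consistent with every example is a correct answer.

filter_gt(-9) | sum

Check, running the answer program on each example:
  [12, -31, 41, 16, 4, 23, 22] -> [12, 41, 16, 4, 23, 22] -> 118
  [-29, 50, 49, 24, -13, 31, 22, -42] -> [50, 49, 24, 31, 22] -> 176
  [-32, -7, -25, 15, 2, 29, 47, 35] -> [-7, 15, 2, 29, 47, 35] -> 121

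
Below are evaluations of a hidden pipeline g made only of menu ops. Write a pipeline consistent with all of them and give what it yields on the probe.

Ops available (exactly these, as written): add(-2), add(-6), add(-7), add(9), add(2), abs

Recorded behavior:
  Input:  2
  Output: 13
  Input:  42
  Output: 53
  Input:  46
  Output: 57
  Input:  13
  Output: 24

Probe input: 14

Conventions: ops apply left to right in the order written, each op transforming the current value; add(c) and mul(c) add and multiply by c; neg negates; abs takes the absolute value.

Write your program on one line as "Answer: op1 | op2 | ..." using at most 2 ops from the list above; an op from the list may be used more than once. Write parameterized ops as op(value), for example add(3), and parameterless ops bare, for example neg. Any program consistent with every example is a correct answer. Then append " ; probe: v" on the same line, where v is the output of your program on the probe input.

add(2) | add(9) ; probe: 25

Check, running the answer program on each example:
  2 -> 4 -> 13
  42 -> 44 -> 53
  46 -> 48 -> 57
  13 -> 15 -> 24
  probe: 14 -> 16 -> 25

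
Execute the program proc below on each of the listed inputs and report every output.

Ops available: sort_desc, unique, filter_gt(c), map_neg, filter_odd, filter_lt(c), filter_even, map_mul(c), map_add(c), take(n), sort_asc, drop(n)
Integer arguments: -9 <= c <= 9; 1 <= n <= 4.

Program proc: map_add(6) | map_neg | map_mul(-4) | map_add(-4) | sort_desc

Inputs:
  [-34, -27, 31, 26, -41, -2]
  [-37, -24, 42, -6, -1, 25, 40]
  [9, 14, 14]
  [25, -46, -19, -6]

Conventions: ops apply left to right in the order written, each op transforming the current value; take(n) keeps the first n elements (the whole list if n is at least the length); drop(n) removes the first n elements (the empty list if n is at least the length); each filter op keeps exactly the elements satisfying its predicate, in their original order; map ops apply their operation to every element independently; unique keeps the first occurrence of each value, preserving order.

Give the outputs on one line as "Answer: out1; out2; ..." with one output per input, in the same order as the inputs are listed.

Execution, op by op:
  [-34, -27, 31, 26, -41, -2] -> [-28, -21, 37, 32, -35, 4] -> [28, 21, -37, -32, 35, -4] -> [-112, -84, 148, 128, -140, 16] -> [-116, -88, 144, 124, -144, 12] -> [144, 124, 12, -88, -116, -144]
  [-37, -24, 42, -6, -1, 25, 40] -> [-31, -18, 48, 0, 5, 31, 46] -> [31, 18, -48, 0, -5, -31, -46] -> [-124, -72, 192, 0, 20, 124, 184] -> [-128, -76, 188, -4, 16, 120, 180] -> [188, 180, 120, 16, -4, -76, -128]
  [9, 14, 14] -> [15, 20, 20] -> [-15, -20, -20] -> [60, 80, 80] -> [56, 76, 76] -> [76, 76, 56]
  [25, -46, -19, -6] -> [31, -40, -13, 0] -> [-31, 40, 13, 0] -> [124, -160, -52, 0] -> [120, -164, -56, -4] -> [120, -4, -56, -164]

[144, 124, 12, -88, -116, -144]; [188, 180, 120, 16, -4, -76, -128]; [76, 76, 56]; [120, -4, -56, -164]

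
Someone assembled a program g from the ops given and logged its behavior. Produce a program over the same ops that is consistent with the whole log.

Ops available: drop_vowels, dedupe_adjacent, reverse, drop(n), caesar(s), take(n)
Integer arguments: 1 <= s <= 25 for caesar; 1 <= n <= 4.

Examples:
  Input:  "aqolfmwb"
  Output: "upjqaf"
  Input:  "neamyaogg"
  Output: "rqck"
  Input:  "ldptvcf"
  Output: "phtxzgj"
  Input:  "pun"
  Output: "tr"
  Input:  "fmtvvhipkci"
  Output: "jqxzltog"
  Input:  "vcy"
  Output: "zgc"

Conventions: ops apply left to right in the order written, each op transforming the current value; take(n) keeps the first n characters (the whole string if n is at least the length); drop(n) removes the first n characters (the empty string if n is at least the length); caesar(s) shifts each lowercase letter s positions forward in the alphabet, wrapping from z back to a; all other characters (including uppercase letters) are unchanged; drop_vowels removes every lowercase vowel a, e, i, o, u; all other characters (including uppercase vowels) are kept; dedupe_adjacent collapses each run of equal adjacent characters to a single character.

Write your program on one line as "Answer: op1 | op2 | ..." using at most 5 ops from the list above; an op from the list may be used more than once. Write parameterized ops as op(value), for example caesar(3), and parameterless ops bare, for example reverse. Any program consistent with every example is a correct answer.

drop_vowels | caesar(4) | reverse | dedupe_adjacent | reverse

Check, running the answer program on each example:
  "aqolfmwb" -> "qlfmwb" -> "upjqaf" -> "faqjpu" -> "faqjpu" -> "upjqaf"
  "neamyaogg" -> "nmygg" -> "rqckk" -> "kkcqr" -> "kcqr" -> "rqck"
  "ldptvcf" -> "ldptvcf" -> "phtxzgj" -> "jgzxthp" -> "jgzxthp" -> "phtxzgj"
  "pun" -> "pn" -> "tr" -> "rt" -> "rt" -> "tr"
  "fmtvvhipkci" -> "fmtvvhpkc" -> "jqxzzltog" -> "gotlzzxqj" -> "gotlzxqj" -> "jqxzltog"
  "vcy" -> "vcy" -> "zgc" -> "cgz" -> "cgz" -> "zgc"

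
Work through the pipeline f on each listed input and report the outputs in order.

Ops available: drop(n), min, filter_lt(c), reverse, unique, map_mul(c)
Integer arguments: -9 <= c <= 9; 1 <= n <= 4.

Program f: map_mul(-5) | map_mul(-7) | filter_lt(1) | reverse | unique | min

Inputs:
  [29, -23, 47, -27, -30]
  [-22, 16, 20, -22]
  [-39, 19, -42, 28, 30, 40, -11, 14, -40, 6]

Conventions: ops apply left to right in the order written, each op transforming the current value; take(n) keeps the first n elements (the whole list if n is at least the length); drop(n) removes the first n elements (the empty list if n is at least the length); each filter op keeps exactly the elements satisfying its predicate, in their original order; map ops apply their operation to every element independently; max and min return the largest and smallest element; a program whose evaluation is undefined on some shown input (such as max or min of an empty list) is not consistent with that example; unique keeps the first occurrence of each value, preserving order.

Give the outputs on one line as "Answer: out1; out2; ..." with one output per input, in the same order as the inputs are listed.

Execution, op by op:
  [29, -23, 47, -27, -30] -> [-145, 115, -235, 135, 150] -> [1015, -805, 1645, -945, -1050] -> [-805, -945, -1050] -> [-1050, -945, -805] -> [-1050, -945, -805] -> -1050
  [-22, 16, 20, -22] -> [110, -80, -100, 110] -> [-770, 560, 700, -770] -> [-770, -770] -> [-770, -770] -> [-770] -> -770
  [-39, 19, -42, 28, 30, 40, -11, 14, -40, 6] -> [195, -95, 210, -140, -150, -200, 55, -70, 200, -30] -> [-1365, 665, -1470, 980, 1050, 1400, -385, 490, -1400, 210] -> [-1365, -1470, -385, -1400] -> [-1400, -385, -1470, -1365] -> [-1400, -385, -1470, -1365] -> -1470

-1050; -770; -1470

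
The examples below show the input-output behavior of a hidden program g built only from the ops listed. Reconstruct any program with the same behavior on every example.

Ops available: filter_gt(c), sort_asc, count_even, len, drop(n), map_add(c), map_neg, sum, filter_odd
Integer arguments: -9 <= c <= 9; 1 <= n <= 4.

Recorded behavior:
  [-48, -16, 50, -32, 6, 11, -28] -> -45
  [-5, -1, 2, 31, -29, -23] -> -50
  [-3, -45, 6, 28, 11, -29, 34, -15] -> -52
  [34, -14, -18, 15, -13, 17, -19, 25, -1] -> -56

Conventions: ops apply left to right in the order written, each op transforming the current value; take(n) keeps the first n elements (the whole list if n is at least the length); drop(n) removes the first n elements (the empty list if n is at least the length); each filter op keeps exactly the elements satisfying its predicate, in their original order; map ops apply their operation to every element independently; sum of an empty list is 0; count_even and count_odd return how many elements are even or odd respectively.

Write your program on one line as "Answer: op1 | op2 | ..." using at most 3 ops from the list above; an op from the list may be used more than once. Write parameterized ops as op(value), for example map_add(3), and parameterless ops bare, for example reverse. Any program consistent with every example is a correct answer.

drop(1) | map_add(-6) | sum

Check, running the answer program on each example:
  [-48, -16, 50, -32, 6, 11, -28] -> [-16, 50, -32, 6, 11, -28] -> [-22, 44, -38, 0, 5, -34] -> -45
  [-5, -1, 2, 31, -29, -23] -> [-1, 2, 31, -29, -23] -> [-7, -4, 25, -35, -29] -> -50
  [-3, -45, 6, 28, 11, -29, 34, -15] -> [-45, 6, 28, 11, -29, 34, -15] -> [-51, 0, 22, 5, -35, 28, -21] -> -52
  [34, -14, -18, 15, -13, 17, -19, 25, -1] -> [-14, -18, 15, -13, 17, -19, 25, -1] -> [-20, -24, 9, -19, 11, -25, 19, -7] -> -56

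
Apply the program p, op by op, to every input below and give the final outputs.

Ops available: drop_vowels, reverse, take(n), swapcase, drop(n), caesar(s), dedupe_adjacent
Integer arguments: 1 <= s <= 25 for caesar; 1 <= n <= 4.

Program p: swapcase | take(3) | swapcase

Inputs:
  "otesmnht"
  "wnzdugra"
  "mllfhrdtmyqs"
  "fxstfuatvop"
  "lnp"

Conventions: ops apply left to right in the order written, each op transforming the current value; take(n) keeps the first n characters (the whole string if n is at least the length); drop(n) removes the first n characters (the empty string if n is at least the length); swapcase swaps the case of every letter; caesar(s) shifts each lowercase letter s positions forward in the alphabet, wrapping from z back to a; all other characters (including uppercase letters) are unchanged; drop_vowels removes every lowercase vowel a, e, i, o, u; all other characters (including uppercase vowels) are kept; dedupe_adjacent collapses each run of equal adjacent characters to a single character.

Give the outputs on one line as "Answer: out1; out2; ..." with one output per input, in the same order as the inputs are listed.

"ote"; "wnz"; "mll"; "fxs"; "lnp"

Execution, op by op:
  "otesmnht" -> "OTESMNHT" -> "OTE" -> "ote"
  "wnzdugra" -> "WNZDUGRA" -> "WNZ" -> "wnz"
  "mllfhrdtmyqs" -> "MLLFHRDTMYQS" -> "MLL" -> "mll"
  "fxstfuatvop" -> "FXSTFUATVOP" -> "FXS" -> "fxs"
  "lnp" -> "LNP" -> "LNP" -> "lnp"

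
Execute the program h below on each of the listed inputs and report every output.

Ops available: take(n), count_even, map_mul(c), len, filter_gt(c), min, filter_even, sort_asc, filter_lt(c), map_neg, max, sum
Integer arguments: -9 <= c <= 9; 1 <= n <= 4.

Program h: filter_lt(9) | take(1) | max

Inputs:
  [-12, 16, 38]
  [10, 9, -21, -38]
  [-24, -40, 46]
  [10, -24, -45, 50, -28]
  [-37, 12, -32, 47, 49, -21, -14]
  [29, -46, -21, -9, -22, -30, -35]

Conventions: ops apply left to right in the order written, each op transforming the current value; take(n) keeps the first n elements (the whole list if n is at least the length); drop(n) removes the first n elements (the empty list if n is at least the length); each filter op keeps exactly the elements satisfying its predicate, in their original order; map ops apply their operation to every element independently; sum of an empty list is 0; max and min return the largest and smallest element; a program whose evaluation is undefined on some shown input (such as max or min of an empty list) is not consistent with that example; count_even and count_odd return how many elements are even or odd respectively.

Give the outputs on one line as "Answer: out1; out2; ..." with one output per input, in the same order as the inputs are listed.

Execution, op by op:
  [-12, 16, 38] -> [-12] -> [-12] -> -12
  [10, 9, -21, -38] -> [-21, -38] -> [-21] -> -21
  [-24, -40, 46] -> [-24, -40] -> [-24] -> -24
  [10, -24, -45, 50, -28] -> [-24, -45, -28] -> [-24] -> -24
  [-37, 12, -32, 47, 49, -21, -14] -> [-37, -32, -21, -14] -> [-37] -> -37
  [29, -46, -21, -9, -22, -30, -35] -> [-46, -21, -9, -22, -30, -35] -> [-46] -> -46

-12; -21; -24; -24; -37; -46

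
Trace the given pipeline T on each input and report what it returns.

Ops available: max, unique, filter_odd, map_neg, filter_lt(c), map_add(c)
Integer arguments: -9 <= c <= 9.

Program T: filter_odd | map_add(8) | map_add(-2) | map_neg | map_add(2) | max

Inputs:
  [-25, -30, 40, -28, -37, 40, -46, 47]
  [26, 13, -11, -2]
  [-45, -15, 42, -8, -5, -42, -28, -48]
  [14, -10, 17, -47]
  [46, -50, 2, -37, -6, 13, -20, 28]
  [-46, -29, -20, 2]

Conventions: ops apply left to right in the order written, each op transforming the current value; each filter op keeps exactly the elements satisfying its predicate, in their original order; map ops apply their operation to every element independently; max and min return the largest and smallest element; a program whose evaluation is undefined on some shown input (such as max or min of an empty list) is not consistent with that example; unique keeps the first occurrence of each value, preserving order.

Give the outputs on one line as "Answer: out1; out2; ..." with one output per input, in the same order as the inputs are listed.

Execution, op by op:
  [-25, -30, 40, -28, -37, 40, -46, 47] -> [-25, -37, 47] -> [-17, -29, 55] -> [-19, -31, 53] -> [19, 31, -53] -> [21, 33, -51] -> 33
  [26, 13, -11, -2] -> [13, -11] -> [21, -3] -> [19, -5] -> [-19, 5] -> [-17, 7] -> 7
  [-45, -15, 42, -8, -5, -42, -28, -48] -> [-45, -15, -5] -> [-37, -7, 3] -> [-39, -9, 1] -> [39, 9, -1] -> [41, 11, 1] -> 41
  [14, -10, 17, -47] -> [17, -47] -> [25, -39] -> [23, -41] -> [-23, 41] -> [-21, 43] -> 43
  [46, -50, 2, -37, -6, 13, -20, 28] -> [-37, 13] -> [-29, 21] -> [-31, 19] -> [31, -19] -> [33, -17] -> 33
  [-46, -29, -20, 2] -> [-29] -> [-21] -> [-23] -> [23] -> [25] -> 25

33; 7; 41; 43; 33; 25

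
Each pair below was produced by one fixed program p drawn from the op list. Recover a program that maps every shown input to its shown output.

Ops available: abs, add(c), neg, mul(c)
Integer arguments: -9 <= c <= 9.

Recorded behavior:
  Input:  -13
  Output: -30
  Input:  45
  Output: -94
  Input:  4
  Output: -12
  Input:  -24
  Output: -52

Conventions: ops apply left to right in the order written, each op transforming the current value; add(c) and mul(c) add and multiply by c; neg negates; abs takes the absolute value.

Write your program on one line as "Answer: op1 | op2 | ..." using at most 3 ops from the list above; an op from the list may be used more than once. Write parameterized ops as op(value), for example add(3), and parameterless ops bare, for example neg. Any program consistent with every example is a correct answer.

abs | add(2) | mul(-2)

Check, running the answer program on each example:
  -13 -> 13 -> 15 -> -30
  45 -> 45 -> 47 -> -94
  4 -> 4 -> 6 -> -12
  -24 -> 24 -> 26 -> -52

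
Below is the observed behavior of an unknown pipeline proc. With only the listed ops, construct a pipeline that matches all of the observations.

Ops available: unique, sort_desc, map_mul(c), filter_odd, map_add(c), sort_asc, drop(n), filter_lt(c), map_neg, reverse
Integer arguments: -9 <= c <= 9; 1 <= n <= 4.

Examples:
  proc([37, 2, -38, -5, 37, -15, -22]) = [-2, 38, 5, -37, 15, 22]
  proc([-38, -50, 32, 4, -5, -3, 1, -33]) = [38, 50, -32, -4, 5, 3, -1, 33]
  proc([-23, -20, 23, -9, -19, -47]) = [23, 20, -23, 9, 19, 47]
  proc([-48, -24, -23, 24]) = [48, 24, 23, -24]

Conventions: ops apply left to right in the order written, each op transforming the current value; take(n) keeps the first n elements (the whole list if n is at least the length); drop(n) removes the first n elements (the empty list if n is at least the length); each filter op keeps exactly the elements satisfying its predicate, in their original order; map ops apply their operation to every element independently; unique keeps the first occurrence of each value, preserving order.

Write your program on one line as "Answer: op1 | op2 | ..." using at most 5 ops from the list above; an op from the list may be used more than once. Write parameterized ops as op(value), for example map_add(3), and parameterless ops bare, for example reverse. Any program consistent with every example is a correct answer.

reverse | unique | map_neg | reverse

Check, running the answer program on each example:
  [37, 2, -38, -5, 37, -15, -22] -> [-22, -15, 37, -5, -38, 2, 37] -> [-22, -15, 37, -5, -38, 2] -> [22, 15, -37, 5, 38, -2] -> [-2, 38, 5, -37, 15, 22]
  [-38, -50, 32, 4, -5, -3, 1, -33] -> [-33, 1, -3, -5, 4, 32, -50, -38] -> [-33, 1, -3, -5, 4, 32, -50, -38] -> [33, -1, 3, 5, -4, -32, 50, 38] -> [38, 50, -32, -4, 5, 3, -1, 33]
  [-23, -20, 23, -9, -19, -47] -> [-47, -19, -9, 23, -20, -23] -> [-47, -19, -9, 23, -20, -23] -> [47, 19, 9, -23, 20, 23] -> [23, 20, -23, 9, 19, 47]
  [-48, -24, -23, 24] -> [24, -23, -24, -48] -> [24, -23, -24, -48] -> [-24, 23, 24, 48] -> [48, 24, 23, -24]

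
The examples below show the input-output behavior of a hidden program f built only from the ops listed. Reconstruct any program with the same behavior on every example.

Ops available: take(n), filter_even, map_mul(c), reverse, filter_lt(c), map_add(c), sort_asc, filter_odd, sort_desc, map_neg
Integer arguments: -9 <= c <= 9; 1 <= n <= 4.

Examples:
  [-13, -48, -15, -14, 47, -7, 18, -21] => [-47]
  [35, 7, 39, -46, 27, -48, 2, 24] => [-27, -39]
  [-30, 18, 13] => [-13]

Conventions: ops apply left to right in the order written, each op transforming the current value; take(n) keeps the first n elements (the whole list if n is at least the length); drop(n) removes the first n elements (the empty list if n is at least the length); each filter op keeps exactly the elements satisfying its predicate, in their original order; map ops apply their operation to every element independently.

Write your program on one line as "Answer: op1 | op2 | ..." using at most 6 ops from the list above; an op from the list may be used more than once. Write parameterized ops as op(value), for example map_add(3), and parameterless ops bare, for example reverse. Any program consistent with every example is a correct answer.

map_neg | reverse | filter_lt(-1) | take(4) | filter_odd

Check, running the answer program on each example:
  [-13, -48, -15, -14, 47, -7, 18, -21] -> [13, 48, 15, 14, -47, 7, -18, 21] -> [21, -18, 7, -47, 14, 15, 48, 13] -> [-18, -47] -> [-18, -47] -> [-47]
  [35, 7, 39, -46, 27, -48, 2, 24] -> [-35, -7, -39, 46, -27, 48, -2, -24] -> [-24, -2, 48, -27, 46, -39, -7, -35] -> [-24, -2, -27, -39, -7, -35] -> [-24, -2, -27, -39] -> [-27, -39]
  [-30, 18, 13] -> [30, -18, -13] -> [-13, -18, 30] -> [-13, -18] -> [-13, -18] -> [-13]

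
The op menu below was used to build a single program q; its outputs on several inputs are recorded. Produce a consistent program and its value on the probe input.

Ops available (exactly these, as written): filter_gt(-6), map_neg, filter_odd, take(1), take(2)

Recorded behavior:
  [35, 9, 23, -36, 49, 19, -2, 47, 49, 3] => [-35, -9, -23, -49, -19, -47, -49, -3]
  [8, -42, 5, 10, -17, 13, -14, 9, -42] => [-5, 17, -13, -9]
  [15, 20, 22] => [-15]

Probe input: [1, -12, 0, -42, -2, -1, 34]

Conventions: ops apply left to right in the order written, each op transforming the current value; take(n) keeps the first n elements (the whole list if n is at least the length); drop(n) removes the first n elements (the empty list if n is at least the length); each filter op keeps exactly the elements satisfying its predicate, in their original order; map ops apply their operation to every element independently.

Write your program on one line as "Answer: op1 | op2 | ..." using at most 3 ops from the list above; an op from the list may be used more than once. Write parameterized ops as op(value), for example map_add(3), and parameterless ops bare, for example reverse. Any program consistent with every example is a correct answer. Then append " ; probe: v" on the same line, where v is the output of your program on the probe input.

map_neg | filter_odd ; probe: [-1, 1]

Check, running the answer program on each example:
  [35, 9, 23, -36, 49, 19, -2, 47, 49, 3] -> [-35, -9, -23, 36, -49, -19, 2, -47, -49, -3] -> [-35, -9, -23, -49, -19, -47, -49, -3]
  [8, -42, 5, 10, -17, 13, -14, 9, -42] -> [-8, 42, -5, -10, 17, -13, 14, -9, 42] -> [-5, 17, -13, -9]
  [15, 20, 22] -> [-15, -20, -22] -> [-15]
  probe: [1, -12, 0, -42, -2, -1, 34] -> [-1, 12, 0, 42, 2, 1, -34] -> [-1, 1]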